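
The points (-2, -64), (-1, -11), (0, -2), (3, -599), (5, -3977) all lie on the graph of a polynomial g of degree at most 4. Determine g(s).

g(s) = -5s^4 - 6s^3 - 5s^2 + 5s - 2

Write g(s) = as^4 + bs^3 + cs^2 + ds + e. Substituting each data point gives a linear system:
  16a - 8b + 4c - 2d + e = -64
  a - b + c - d + e = -11
  e = -2
  81a + 27b + 9c + 3d + e = -599
  625a + 125b + 25c + 5d + e = -3977
Solving the system yields a = -5, b = -6, c = -5, d = 5, e = -2.
So g(s) = -5s⁴ - 6s³ - 5s² + 5s - 2.
Check: g(5) = -3977. ✓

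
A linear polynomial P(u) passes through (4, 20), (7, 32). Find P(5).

Using the Lagrange interpolation formula with nodes 4, 7:
  L_0(u) = (u - 7) / -3
  L_1(u) = (u - 4) / 3
Then P(u) = 20·L_0(u) + 32·L_1(u).
Expanding and collecting terms gives P(u) = 4u + 4.
Evaluating at u = 5: P(5) = 24.

24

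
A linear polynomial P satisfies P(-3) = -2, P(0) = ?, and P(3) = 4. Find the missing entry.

On equispaced nodes a degree-1 polynomial has vanishing second forward difference, so
  P(-3) - 2·P(0) + P(3) = 0.
Substituting the known values and solving for P(0):
  -2·P(0) = -2
  P(0) = 1.

1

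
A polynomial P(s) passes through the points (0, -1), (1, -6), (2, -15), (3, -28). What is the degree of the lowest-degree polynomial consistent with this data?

2

Forward differences of the values at s = 0, 1, 2, 3:
  P  : -1  -6  -15  -28
  Δ  : -5  -9  -13
  Δ^2: -4  -4
  Δ^3: 0
The second differences are constant (-4) and nonzero, while all higher differences vanish, so the minimal degree is 2.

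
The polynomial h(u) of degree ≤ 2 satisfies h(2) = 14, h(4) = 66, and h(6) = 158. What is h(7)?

Write h(u) = au^2 + bu + c. Substituting each data point gives a linear system:
  4a + 2b + c = 14
  16a + 4b + c = 66
  36a + 6b + c = 158
Solving the system yields a = 5, b = -4, c = 2.
So h(u) = 5u^2 - 4u + 2.
Then h(7) = 219.

219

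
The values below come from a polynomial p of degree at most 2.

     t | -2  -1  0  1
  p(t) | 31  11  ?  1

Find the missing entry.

The 3 known points determine the degree-2 polynomial uniquely.
Write p(t) = at^2 + bt + c. Substituting each data point gives a linear system:
  4a - 2b + c = 31
  a - b + c = 11
  a + b + c = 1
Solving the system yields a = 5, b = -5, c = 1.
So p(t) = 5t^2 - 5t + 1.
Then p(0) = 1.

1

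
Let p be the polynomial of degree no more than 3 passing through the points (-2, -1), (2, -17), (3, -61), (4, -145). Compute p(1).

Using the Lagrange interpolation formula with nodes -2, 2, 3, 4:
  L_0(s) = (s - 2)(s - 3)(s - 4) / -120
  L_1(s) = (s + 2)(s - 3)(s - 4) / 8
  L_2(s) = (s + 2)(s - 2)(s - 4) / -5
  L_3(s) = (s + 2)(s - 2)(s - 3) / 12
Then p(s) = -1·L_0(s) - 17·L_1(s) - 61·L_2(s) - 145·L_3(s).
Expanding and collecting terms gives p(s) = -2s^3 - 2s^2 + 4s - 1.
Evaluating at s = 1: p(1) = -1.

-1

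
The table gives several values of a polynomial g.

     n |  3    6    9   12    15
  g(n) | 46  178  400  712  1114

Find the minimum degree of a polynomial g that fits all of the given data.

Forward differences of the values at n = 3, 6, 9, 12, 15:
  g  : 46  178  400  712  1114
  Δ  : 132  222  312  402
  Δ^2: 90  90  90
  Δ^3: 0  0
  Δ^4: 0
The second differences are constant (90) and nonzero, while all higher differences vanish, so the minimal degree is 2.

2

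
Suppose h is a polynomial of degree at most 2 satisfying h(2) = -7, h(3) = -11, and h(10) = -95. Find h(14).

Write h(t) = at^2 + bt + c. Substituting each data point gives a linear system:
  4a + 2b + c = -7
  9a + 3b + c = -11
  100a + 10b + c = -95
Solving the system yields a = -1, b = 1, c = -5.
So h(t) = -t^2 + t - 5.
Then h(14) = -187.

-187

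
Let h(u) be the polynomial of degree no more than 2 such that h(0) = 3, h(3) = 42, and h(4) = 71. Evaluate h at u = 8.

Write h(u) = au^2 + bu + c. Substituting each data point gives a linear system:
  c = 3
  9a + 3b + c = 42
  16a + 4b + c = 71
Solving the system yields a = 4, b = 1, c = 3.
So h(u) = 4u^2 + u + 3.
Then h(8) = 267.

267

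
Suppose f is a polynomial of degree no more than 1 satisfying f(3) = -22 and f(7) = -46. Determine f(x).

f(x) = -6x - 4

Write f(x) = ax + b. Substituting each data point gives a linear system:
  3a + b = -22
  7a + b = -46
Solving the system yields a = -6, b = -4.
So f(x) = -6x - 4.
Check: f(7) = -46. ✓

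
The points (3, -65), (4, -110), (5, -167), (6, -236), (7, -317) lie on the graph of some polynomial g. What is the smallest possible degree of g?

Forward differences of the values at t = 3, 4, 5, 6, 7:
  g  : -65  -110  -167  -236  -317
  Δ  : -45  -57  -69  -81
  Δ^2: -12  -12  -12
  Δ^3: 0  0
  Δ^4: 0
The second differences are constant (-12) and nonzero, while all higher differences vanish, so the minimal degree is 2.

2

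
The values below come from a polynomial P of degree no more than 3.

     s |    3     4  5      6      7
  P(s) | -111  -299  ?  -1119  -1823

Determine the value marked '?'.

-623

The 4 known points determine the degree-3 polynomial uniquely.
Write P(s) = as^3 + bs^2 + cs + d. Substituting each data point gives a linear system:
  27a + 9b + 3c + d = -111
  64a + 16b + 4c + d = -299
  216a + 36b + 6c + d = -1119
  343a + 49b + 7c + d = -1823
Solving the system yields a = -6, b = 4, c = 6, d = -3.
So P(s) = -6s³ + 4s² + 6s - 3.
Then P(5) = -623.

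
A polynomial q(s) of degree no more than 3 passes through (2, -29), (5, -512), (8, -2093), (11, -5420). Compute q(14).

Forward differences of the values at s = 2, 5, 8, 11:
  q  : -29  -512  -2093  -5420
  Δ  : -483  -1581  -3327
  Δ^2: -1098  -1746
  Δ^3: -648
The third differences are constant, confirming degree 3.
Interpolating (Newton forward form) and evaluating at s = 14 gives q(14) = -11141.

-11141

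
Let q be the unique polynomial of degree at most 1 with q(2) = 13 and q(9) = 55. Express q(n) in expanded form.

Using the Lagrange interpolation formula with nodes 2, 9:
  L_0(n) = (n - 9) / -7
  L_1(n) = (n - 2) / 7
Then q(n) = 13·L_0(n) + 55·L_1(n).
Expanding and collecting terms gives q(n) = 6n + 1.
Check: q(2) = 13. ✓

q(n) = 6n + 1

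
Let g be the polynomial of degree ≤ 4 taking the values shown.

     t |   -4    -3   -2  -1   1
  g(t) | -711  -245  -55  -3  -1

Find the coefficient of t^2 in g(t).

-1

Write g(t) = at^4 + bt^3 + ct^2 + dt + e. Substituting each data point gives a linear system:
  256a - 64b + 16c - 4d + e = -711
  81a - 27b + 9c - 3d + e = -245
  16a - 8b + 4c - 2d + e = -55
  a - b + c - d + e = -3
  a + b + c + d + e = -1
Solving the system yields a = -2, b = 3, c = -1, d = -2, e = 1.
So g(t) = -2t^4 + 3t^3 - t^2 - 2t + 1.
The coefficient of t^2 is -1.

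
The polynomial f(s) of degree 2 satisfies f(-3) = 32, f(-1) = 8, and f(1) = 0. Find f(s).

f(s) = 2s^2 - 4s + 2

Write f(s) = as^2 + bs + c. Substituting each data point gives a linear system:
  9a - 3b + c = 32
  a - b + c = 8
  a + b + c = 0
Solving the system yields a = 2, b = -4, c = 2.
So f(s) = 2s² - 4s + 2.
Check: f(1) = 0. ✓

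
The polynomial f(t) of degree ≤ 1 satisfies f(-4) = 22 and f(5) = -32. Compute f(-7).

40

Write f(t) = at + b. Substituting each data point gives a linear system:
  -4a + b = 22
  5a + b = -32
Solving the system yields a = -6, b = -2.
So f(t) = -6t - 2.
Then f(-7) = 40.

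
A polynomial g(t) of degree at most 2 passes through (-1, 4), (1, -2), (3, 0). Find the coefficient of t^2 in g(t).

1

Write g(t) = at^2 + bt + c. Substituting each data point gives a linear system:
  a - b + c = 4
  a + b + c = -2
  9a + 3b + c = 0
Solving the system yields a = 1, b = -3, c = 0.
So g(t) = t^2 - 3t.
The leading coefficient is 1.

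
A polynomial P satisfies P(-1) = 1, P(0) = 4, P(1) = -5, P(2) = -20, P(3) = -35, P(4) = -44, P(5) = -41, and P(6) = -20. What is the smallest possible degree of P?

3

Forward differences of the values at x = -1, 0, 1, 2, 3, 4, 5, 6:
  P  : 1  4  -5  -20  -35  -44  -41  -20
  Δ  : 3  -9  -15  -15  -9  3  21
  Δ^2: -12  -6  0  6  12  18
  Δ^3: 6  6  6  6  6
  Δ^4: 0  0  0  0
  Δ^5: 0  0  0
  Δ^6: 0  0
  Δ^7: 0
The third differences are constant (6) and nonzero, while all higher differences vanish, so the minimal degree is 3.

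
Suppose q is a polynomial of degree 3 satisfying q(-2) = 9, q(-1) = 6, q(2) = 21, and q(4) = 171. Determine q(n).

Write q(n) = an^3 + bn^2 + cn + d. Substituting each data point gives a linear system:
  -8a + 4b - 2c + d = 9
  -a + b - c + d = 6
  8a + 4b + 2c + d = 21
  64a + 16b + 4c + d = 171
Solving the system yields a = 2, b = 4, c = -5, d = -1.
So q(n) = 2n³ + 4n² - 5n - 1.
Check: q(-1) = 6. ✓

q(n) = 2n^3 + 4n^2 - 5n - 1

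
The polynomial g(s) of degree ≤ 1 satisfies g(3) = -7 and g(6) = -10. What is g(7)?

Write g(s) = as + b. Substituting each data point gives a linear system:
  3a + b = -7
  6a + b = -10
Solving the system yields a = -1, b = -4.
So g(s) = -s - 4.
Then g(7) = -11.

-11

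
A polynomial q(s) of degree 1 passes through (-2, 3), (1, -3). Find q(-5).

Using the Lagrange interpolation formula with nodes -2, 1:
  L_0(s) = (s - 1) / -3
  L_1(s) = (s + 2) / 3
Then q(s) = 3·L_0(s) - 3·L_1(s).
Expanding and collecting terms gives q(s) = -2s - 1.
Evaluating at s = -5: q(-5) = 9.

9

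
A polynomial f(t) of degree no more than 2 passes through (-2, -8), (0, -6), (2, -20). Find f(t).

Write f(t) = at^2 + bt + c. Substituting each data point gives a linear system:
  4a - 2b + c = -8
  c = -6
  4a + 2b + c = -20
Solving the system yields a = -2, b = -3, c = -6.
So f(t) = -2t² - 3t - 6.
Check: f(2) = -20. ✓

f(t) = -2t^2 - 3t - 6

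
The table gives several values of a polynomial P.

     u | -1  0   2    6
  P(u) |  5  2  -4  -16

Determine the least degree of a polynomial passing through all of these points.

1

Divided differences on the nodes -1, 0, 2, 6:
  order 0: 5  2  -4  -16
  order 1: -3  -3  -3
  order 2: 0  0
  order 3: 0
The order-1 divided differences are all -3 (nonzero) and every higher order vanishes, so the data lies on a polynomial of degree exactly 1.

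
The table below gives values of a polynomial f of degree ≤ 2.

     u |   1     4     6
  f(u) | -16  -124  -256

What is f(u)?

f(u) = -6u^2 - 6u - 4

Write f(u) = au^2 + bu + c. Substituting each data point gives a linear system:
  a + b + c = -16
  16a + 4b + c = -124
  36a + 6b + c = -256
Solving the system yields a = -6, b = -6, c = -4.
So f(u) = -6u^2 - 6u - 4.
Check: f(4) = -124. ✓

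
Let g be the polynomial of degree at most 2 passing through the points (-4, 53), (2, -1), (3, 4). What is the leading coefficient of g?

2

Write g(s) = as^2 + bs + c. Substituting each data point gives a linear system:
  16a - 4b + c = 53
  4a + 2b + c = -1
  9a + 3b + c = 4
Solving the system yields a = 2, b = -5, c = 1.
So g(s) = 2s² - 5s + 1.
The leading coefficient is 2.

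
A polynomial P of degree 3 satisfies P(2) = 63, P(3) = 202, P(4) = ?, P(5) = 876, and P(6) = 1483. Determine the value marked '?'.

On equispaced nodes a degree-3 polynomial has vanishing fourth forward difference, so
  P(2) - 4·P(3) + 6·P(4) - 4·P(5) + P(6) = 0.
Substituting the known values and solving for P(4):
  6·P(4) = 2766
  P(4) = 461.

461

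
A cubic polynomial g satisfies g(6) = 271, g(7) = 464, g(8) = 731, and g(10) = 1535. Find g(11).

Write g(t) = at^3 + bt^2 + ct + d. Substituting each data point gives a linear system:
  216a + 36b + 6c + d = 271
  343a + 49b + 7c + d = 464
  512a + 64b + 8c + d = 731
  1000a + 100b + 10c + d = 1535
Solving the system yields a = 2, b = -5, c = 4, d = -5.
So g(t) = 2t^3 - 5t^2 + 4t - 5.
Then g(11) = 2096.

2096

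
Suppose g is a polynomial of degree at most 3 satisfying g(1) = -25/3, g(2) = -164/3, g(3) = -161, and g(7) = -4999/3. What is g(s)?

g(s) = -4s^3 - 6s^2 - (1/3)s + 2

Using the Lagrange interpolation formula with nodes 1, 2, 3, 7:
  L_0(s) = (s - 2)(s - 3)(s - 7) / -12
  L_1(s) = (s - 1)(s - 3)(s - 7) / 5
  L_2(s) = (s - 1)(s - 2)(s - 7) / -8
  L_3(s) = (s - 1)(s - 2)(s - 3) / 120
Then g(s) = -25/3·L_0(s) - 164/3·L_1(s) - 161·L_2(s) - 4999/3·L_3(s).
Expanding and collecting terms gives g(s) = -4s³ - 6s² - (1/3)s + 2.
Check: g(7) = -4999/3. ✓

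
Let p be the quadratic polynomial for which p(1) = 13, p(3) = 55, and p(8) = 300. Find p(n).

Using the Lagrange interpolation formula with nodes 1, 3, 8:
  L_0(n) = (n - 3)(n - 8) / 14
  L_1(n) = (n - 1)(n - 8) / -10
  L_2(n) = (n - 1)(n - 3) / 35
Then p(n) = 13·L_0(n) + 55·L_1(n) + 300·L_2(n).
Expanding and collecting terms gives p(n) = 4n^2 + 5n + 4.
Check: p(3) = 55. ✓

p(n) = 4n^2 + 5n + 4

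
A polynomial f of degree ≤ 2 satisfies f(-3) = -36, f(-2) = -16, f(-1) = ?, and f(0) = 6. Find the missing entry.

-2

The 3 known points determine the degree-2 polynomial uniquely.
Write f(n) = an^2 + bn + c. Substituting each data point gives a linear system:
  9a - 3b + c = -36
  4a - 2b + c = -16
  c = 6
Solving the system yields a = -3, b = 5, c = 6.
So f(n) = -3n^2 + 5n + 6.
Then f(-1) = -2.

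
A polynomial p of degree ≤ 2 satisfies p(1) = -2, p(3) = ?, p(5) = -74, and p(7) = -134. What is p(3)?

On equispaced nodes a degree-2 polynomial has vanishing third forward difference, so
  - p(1) + 3·p(3) - 3·p(5) + p(7) = 0.
Substituting the known values and solving for p(3):
  3·p(3) = -90
  p(3) = -30.

-30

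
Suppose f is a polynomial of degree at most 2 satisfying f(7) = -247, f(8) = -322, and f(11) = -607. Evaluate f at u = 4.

-82

Write f(u) = au^2 + bu + c. Substituting each data point gives a linear system:
  49a + 7b + c = -247
  64a + 8b + c = -322
  121a + 11b + c = -607
Solving the system yields a = -5, b = 0, c = -2.
So f(u) = -5u^2 - 2.
Then f(4) = -82.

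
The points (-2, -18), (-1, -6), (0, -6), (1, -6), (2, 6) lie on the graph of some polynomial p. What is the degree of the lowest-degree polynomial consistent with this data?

3

Forward differences of the values at n = -2, -1, 0, 1, 2:
  p  : -18  -6  -6  -6  6
  Δ  : 12  0  0  12
  Δ^2: -12  0  12
  Δ^3: 12  12
  Δ^4: 0
The third differences are constant (12) and nonzero, while all higher differences vanish, so the minimal degree is 3.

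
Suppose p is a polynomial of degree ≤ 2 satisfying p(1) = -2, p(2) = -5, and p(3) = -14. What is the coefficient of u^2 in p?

Write p(u) = au^2 + bu + c. Substituting each data point gives a linear system:
  a + b + c = -2
  4a + 2b + c = -5
  9a + 3b + c = -14
Solving the system yields a = -3, b = 6, c = -5.
So p(u) = -3u^2 + 6u - 5.
The leading coefficient is -3.

-3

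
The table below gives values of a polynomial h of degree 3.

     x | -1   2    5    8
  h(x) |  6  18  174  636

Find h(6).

286

Using the Lagrange interpolation formula with nodes -1, 2, 5, 8:
  L_0(x) = (x - 2)(x - 5)(x - 8) / -162
  L_1(x) = (x + 1)(x - 5)(x - 8) / 54
  L_2(x) = (x + 1)(x - 2)(x - 8) / -54
  L_3(x) = (x + 1)(x - 2)(x - 5) / 162
Then h(x) = 6·L_0(x) + 18·L_1(x) + 174·L_2(x) + 636·L_3(x).
Expanding and collecting terms gives h(x) = x³ + 2x² - x + 4.
Evaluating at x = 6: h(6) = 286.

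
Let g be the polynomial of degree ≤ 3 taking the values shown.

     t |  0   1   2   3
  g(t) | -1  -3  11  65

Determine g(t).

g(t) = 4t^3 - 4t^2 - 2t - 1

Using the Lagrange interpolation formula with nodes 0, 1, 2, 3:
  L_0(t) = (t - 1)(t - 2)(t - 3) / -6
  L_1(t) = t(t - 2)(t - 3) / 2
  L_2(t) = t(t - 1)(t - 3) / -2
  L_3(t) = t(t - 1)(t - 2) / 6
Then g(t) = -1·L_0(t) - 3·L_1(t) + 11·L_2(t) + 65·L_3(t).
Expanding and collecting terms gives g(t) = 4t³ - 4t² - 2t - 1.
Check: g(1) = -3. ✓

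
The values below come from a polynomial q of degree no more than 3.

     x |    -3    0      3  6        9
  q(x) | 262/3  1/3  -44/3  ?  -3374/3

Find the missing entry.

On equispaced nodes a degree-3 polynomial has vanishing fourth forward difference, so
  q(-3) - 4·q(0) + 6·q(3) - 4·q(6) + q(9) = 0.
Substituting the known values and solving for q(6):
  -4·q(6) = 3380/3
  q(6) = -845/3.

-845/3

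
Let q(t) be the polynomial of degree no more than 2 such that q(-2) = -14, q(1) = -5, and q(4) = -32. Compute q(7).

Write q(t) = at^2 + bt + c. Substituting each data point gives a linear system:
  4a - 2b + c = -14
  a + b + c = -5
  16a + 4b + c = -32
Solving the system yields a = -2, b = 1, c = -4.
So q(t) = -2t^2 + t - 4.
Then q(7) = -95.

-95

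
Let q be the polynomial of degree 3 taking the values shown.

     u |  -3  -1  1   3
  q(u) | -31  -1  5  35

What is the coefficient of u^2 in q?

0

Write q(u) = au^3 + bu^2 + cu + d. Substituting each data point gives a linear system:
  -27a + 9b - 3c + d = -31
  -a + b - c + d = -1
  a + b + c + d = 5
  27a + 9b + 3c + d = 35
Solving the system yields a = 1, b = 0, c = 2, d = 2.
So q(u) = u³ + 2u + 2.
The coefficient of u^2 is 0.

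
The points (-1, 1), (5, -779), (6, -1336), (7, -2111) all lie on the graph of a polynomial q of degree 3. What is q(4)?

Using the Lagrange interpolation formula with nodes -1, 5, 6, 7:
  L_0(s) = (s - 5)(s - 6)(s - 7) / -336
  L_1(s) = (s + 1)(s - 6)(s - 7) / 12
  L_2(s) = (s + 1)(s - 5)(s - 7) / -7
  L_3(s) = (s + 1)(s - 5)(s - 6) / 16
Then q(s) = 1·L_0(s) - 779·L_1(s) - 1336·L_2(s) - 2111·L_3(s).
Expanding and collecting terms gives q(s) = -6s³ - s² - 4.
Evaluating at s = 4: q(4) = -404.

-404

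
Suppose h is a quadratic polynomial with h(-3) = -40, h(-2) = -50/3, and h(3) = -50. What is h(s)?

Using the Lagrange interpolation formula with nodes -3, -2, 3:
  L_0(s) = (s + 2)(s - 3) / 6
  L_1(s) = (s + 3)(s - 3) / -5
  L_2(s) = (s + 3)(s + 2) / 30
Then h(s) = -40·L_0(s) - 50/3·L_1(s) - 50·L_2(s).
Expanding and collecting terms gives h(s) = -5s^2 - (5/3)s.
Check: h(3) = -50. ✓

h(s) = -5s^2 - (5/3)s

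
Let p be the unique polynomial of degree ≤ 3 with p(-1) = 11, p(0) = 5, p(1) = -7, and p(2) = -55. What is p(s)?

Write p(s) = as^3 + bs^2 + cs + d. Substituting each data point gives a linear system:
  -a + b - c + d = 11
  d = 5
  a + b + c + d = -7
  8a + 4b + 2c + d = -55
Solving the system yields a = -5, b = -3, c = -4, d = 5.
So p(s) = -5s^3 - 3s^2 - 4s + 5.
Check: p(2) = -55. ✓

p(s) = -5s^3 - 3s^2 - 4s + 5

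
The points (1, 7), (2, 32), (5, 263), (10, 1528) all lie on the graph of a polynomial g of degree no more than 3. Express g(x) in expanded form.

Write g(x) = ax^3 + bx^2 + cx + d. Substituting each data point gives a linear system:
  a + b + c + d = 7
  8a + 4b + 2c + d = 32
  125a + 25b + 5c + d = 263
  1000a + 100b + 10c + d = 1528
Solving the system yields a = 1, b = 5, c = 3, d = -2.
So g(x) = x^3 + 5x^2 + 3x - 2.
Check: g(10) = 1528. ✓

g(x) = x^3 + 5x^2 + 3x - 2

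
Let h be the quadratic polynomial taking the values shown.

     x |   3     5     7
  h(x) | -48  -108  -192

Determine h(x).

h(x) = -3x^2 - 6x - 3

Write h(x) = ax^2 + bx + c. Substituting each data point gives a linear system:
  9a + 3b + c = -48
  25a + 5b + c = -108
  49a + 7b + c = -192
Solving the system yields a = -3, b = -6, c = -3.
So h(x) = -3x² - 6x - 3.
Check: h(7) = -192. ✓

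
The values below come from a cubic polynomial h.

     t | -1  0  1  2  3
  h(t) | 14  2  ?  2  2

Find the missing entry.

On equispaced nodes a degree-3 polynomial has vanishing fourth forward difference, so
  h(-1) - 4·h(0) + 6·h(1) - 4·h(2) + h(3) = 0.
Substituting the known values and solving for h(1):
  6·h(1) = 0
  h(1) = 0.

0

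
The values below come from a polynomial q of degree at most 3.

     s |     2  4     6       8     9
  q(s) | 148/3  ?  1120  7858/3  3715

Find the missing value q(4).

1030/3

The 4 known points determine the degree-3 polynomial uniquely.
Write q(s) = as^3 + bs^2 + cs + d. Substituting each data point gives a linear system:
  8a + 4b + 2c + d = 148/3
  216a + 36b + 6c + d = 1120
  512a + 64b + 8c + d = 7858/3
  729a + 81b + 9c + d = 3715
Solving the system yields a = 5, b = 1/3, c = 5, d = -2.
So q(s) = 5s^3 + (1/3)s^2 + 5s - 2.
Then q(4) = 1030/3.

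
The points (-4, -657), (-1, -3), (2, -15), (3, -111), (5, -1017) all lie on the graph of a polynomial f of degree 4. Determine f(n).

Write f(n) = an^4 + bn^3 + cn^2 + dn + e. Substituting each data point gives a linear system:
  256a - 64b + 16c - 4d + e = -657
  a - b + c - d + e = -3
  16a + 8b + 4c + 2d + e = -15
  81a + 27b + 9c + 3d + e = -111
  625a + 125b + 25c + 5d + e = -1017
Solving the system yields a = -2, b = 2, c = -1, d = 1, e = 3.
So f(n) = -2n⁴ + 2n³ - n² + n + 3.
Check: f(-1) = -3. ✓

f(n) = -2n^4 + 2n^3 - n^2 + n + 3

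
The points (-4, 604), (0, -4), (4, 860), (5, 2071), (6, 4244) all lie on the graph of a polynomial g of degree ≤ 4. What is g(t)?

Using the Lagrange interpolation formula with nodes -4, 0, 4, 5, 6:
  L_0(t) = t(t - 4)(t - 5)(t - 6) / 2880
  L_1(t) = (t + 4)(t - 4)(t - 5)(t - 6) / -480
  L_2(t) = (t + 4)t(t - 5)(t - 6) / 64
  L_3(t) = (t + 4)t(t - 4)(t - 6) / -45
  L_4(t) = (t + 4)t(t - 4)(t - 5) / 120
Then g(t) = 604·L_0(t) - 4·L_1(t) + 860·L_2(t) + 2071·L_3(t) + 4244·L_4(t).
Expanding and collecting terms gives g(t) = 3t^4 + 2t^3 - 2t^2 - 4.
Check: g(6) = 4244. ✓

g(t) = 3t^4 + 2t^3 - 2t^2 - 4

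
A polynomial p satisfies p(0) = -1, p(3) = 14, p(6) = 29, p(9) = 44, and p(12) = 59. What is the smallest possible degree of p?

Forward differences of the values at n = 0, 3, 6, 9, 12:
  p  : -1  14  29  44  59
  Δ  : 15  15  15  15
  Δ^2: 0  0  0
  Δ^3: 0  0
  Δ^4: 0
The first differences are constant (15) and nonzero, while all higher differences vanish, so the minimal degree is 1.

1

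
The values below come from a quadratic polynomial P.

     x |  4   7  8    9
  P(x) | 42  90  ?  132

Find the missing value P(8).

110

The 3 known points determine the degree-2 polynomial uniquely.
Write P(x) = ax^2 + bx + c. Substituting each data point gives a linear system:
  16a + 4b + c = 42
  49a + 7b + c = 90
  81a + 9b + c = 132
Solving the system yields a = 1, b = 5, c = 6.
So P(x) = x^2 + 5x + 6.
Then P(8) = 110.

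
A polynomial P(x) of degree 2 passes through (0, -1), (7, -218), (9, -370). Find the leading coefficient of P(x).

-5

Write P(x) = ax^2 + bx + c. Substituting each data point gives a linear system:
  c = -1
  49a + 7b + c = -218
  81a + 9b + c = -370
Solving the system yields a = -5, b = 4, c = -1.
So P(x) = -5x^2 + 4x - 1.
The leading coefficient is -5.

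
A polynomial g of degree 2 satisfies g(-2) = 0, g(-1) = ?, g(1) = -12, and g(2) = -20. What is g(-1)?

-2

The 3 known points determine the degree-2 polynomial uniquely.
Write g(t) = at^2 + bt + c. Substituting each data point gives a linear system:
  4a - 2b + c = 0
  a + b + c = -12
  4a + 2b + c = -20
Solving the system yields a = -1, b = -5, c = -6.
So g(t) = -t^2 - 5t - 6.
Then g(-1) = -2.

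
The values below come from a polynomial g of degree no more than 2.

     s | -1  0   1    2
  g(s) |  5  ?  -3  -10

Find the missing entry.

The 3 known points determine the degree-2 polynomial uniquely.
Write g(s) = as^2 + bs + c. Substituting each data point gives a linear system:
  a - b + c = 5
  a + b + c = -3
  4a + 2b + c = -10
Solving the system yields a = -1, b = -4, c = 2.
So g(s) = -s² - 4s + 2.
Then g(0) = 2.

2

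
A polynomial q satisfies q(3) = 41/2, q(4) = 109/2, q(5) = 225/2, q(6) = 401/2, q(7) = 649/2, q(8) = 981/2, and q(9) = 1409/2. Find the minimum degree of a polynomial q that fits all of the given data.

Forward differences of the values at n = 3, 4, 5, 6, 7, 8, 9:
  q  : 41/2  109/2  225/2  401/2  649/2  981/2  1409/2
  Δ  : 34  58  88  124  166  214
  Δ^2: 24  30  36  42  48
  Δ^3: 6  6  6  6
  Δ^4: 0  0  0
  Δ^5: 0  0
  Δ^6: 0
The third differences are constant (6) and nonzero, while all higher differences vanish, so the minimal degree is 3.

3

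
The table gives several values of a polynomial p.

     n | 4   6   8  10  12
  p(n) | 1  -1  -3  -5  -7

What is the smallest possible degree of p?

Forward differences of the values at n = 4, 6, 8, 10, 12:
  p  : 1  -1  -3  -5  -7
  Δ  : -2  -2  -2  -2
  Δ^2: 0  0  0
  Δ^3: 0  0
  Δ^4: 0
The first differences are constant (-2) and nonzero, while all higher differences vanish, so the minimal degree is 1.

1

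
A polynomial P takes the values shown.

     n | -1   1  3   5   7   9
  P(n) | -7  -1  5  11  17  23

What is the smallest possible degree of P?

Forward differences of the values at n = -1, 1, 3, 5, 7, 9:
  P  : -7  -1  5  11  17  23
  Δ  : 6  6  6  6  6
  Δ^2: 0  0  0  0
  Δ^3: 0  0  0
  Δ^4: 0  0
  Δ^5: 0
The first differences are constant (6) and nonzero, while all higher differences vanish, so the minimal degree is 1.

1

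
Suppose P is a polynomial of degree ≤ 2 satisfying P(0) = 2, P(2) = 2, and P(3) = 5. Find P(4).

Write P(t) = at^2 + bt + c. Substituting each data point gives a linear system:
  c = 2
  4a + 2b + c = 2
  9a + 3b + c = 5
Solving the system yields a = 1, b = -2, c = 2.
So P(t) = t^2 - 2t + 2.
Then P(4) = 10.

10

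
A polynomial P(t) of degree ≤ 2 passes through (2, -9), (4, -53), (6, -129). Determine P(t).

Write P(t) = at^2 + bt + c. Substituting each data point gives a linear system:
  4a + 2b + c = -9
  16a + 4b + c = -53
  36a + 6b + c = -129
Solving the system yields a = -4, b = 2, c = 3.
So P(t) = -4t^2 + 2t + 3.
Check: P(2) = -9. ✓

P(t) = -4t^2 + 2t + 3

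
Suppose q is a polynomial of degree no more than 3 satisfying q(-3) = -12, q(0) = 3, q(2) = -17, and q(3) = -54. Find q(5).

Write q(t) = at^3 + bt^2 + ct + d. Substituting each data point gives a linear system:
  -27a + 9b - 3c + d = -12
  d = 3
  8a + 4b + 2c + d = -17
  27a + 9b + 3c + d = -54
Solving the system yields a = -1, b = -4, c = 2, d = 3.
So q(t) = -t^3 - 4t^2 + 2t + 3.
Then q(5) = -212.

-212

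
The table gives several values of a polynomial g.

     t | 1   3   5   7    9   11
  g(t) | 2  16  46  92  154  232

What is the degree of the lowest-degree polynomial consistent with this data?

2

Forward differences of the values at t = 1, 3, 5, 7, 9, 11:
  g  : 2  16  46  92  154  232
  Δ  : 14  30  46  62  78
  Δ^2: 16  16  16  16
  Δ^3: 0  0  0
  Δ^4: 0  0
  Δ^5: 0
The second differences are constant (16) and nonzero, while all higher differences vanish, so the minimal degree is 2.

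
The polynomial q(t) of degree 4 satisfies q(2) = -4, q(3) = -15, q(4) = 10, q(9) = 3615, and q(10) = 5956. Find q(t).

q(t) = t^4 - 4t^3 - t^2 + 5t + 6

Write q(t) = at^4 + bt^3 + ct^2 + dt + e. Substituting each data point gives a linear system:
  16a + 8b + 4c + 2d + e = -4
  81a + 27b + 9c + 3d + e = -15
  256a + 64b + 16c + 4d + e = 10
  6561a + 729b + 81c + 9d + e = 3615
  10000a + 1000b + 100c + 10d + e = 5956
Solving the system yields a = 1, b = -4, c = -1, d = 5, e = 6.
So q(t) = t^4 - 4t^3 - t^2 + 5t + 6.
Check: q(3) = -15. ✓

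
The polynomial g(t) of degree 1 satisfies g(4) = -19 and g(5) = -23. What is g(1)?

Write g(t) = at + b. Substituting each data point gives a linear system:
  4a + b = -19
  5a + b = -23
Solving the system yields a = -4, b = -3.
So g(t) = -4t - 3.
Then g(1) = -7.

-7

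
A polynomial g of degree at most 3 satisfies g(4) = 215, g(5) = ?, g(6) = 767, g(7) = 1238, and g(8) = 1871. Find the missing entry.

The 4 known points determine the degree-3 polynomial uniquely.
Write g(n) = an^3 + bn^2 + cn + d. Substituting each data point gives a linear system:
  64a + 16b + 4c + d = 215
  216a + 36b + 6c + d = 767
  343a + 49b + 7c + d = 1238
  512a + 64b + 8c + d = 1871
Solving the system yields a = 4, b = -3, c = 2, d = -1.
So g(n) = 4n^3 - 3n^2 + 2n - 1.
Then g(5) = 434.

434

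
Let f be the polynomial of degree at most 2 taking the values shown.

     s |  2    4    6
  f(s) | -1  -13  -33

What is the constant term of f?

Write f(s) = as^2 + bs + c. Substituting each data point gives a linear system:
  4a + 2b + c = -1
  16a + 4b + c = -13
  36a + 6b + c = -33
Solving the system yields a = -1, b = 0, c = 3.
So f(s) = -s^2 + 3.
The constant term is 3.

3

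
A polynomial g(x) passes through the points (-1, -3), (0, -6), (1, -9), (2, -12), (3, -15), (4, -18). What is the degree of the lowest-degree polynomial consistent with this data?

1

Forward differences of the values at x = -1, 0, 1, 2, 3, 4:
  g  : -3  -6  -9  -12  -15  -18
  Δ  : -3  -3  -3  -3  -3
  Δ^2: 0  0  0  0
  Δ^3: 0  0  0
  Δ^4: 0  0
  Δ^5: 0
The first differences are constant (-3) and nonzero, while all higher differences vanish, so the minimal degree is 1.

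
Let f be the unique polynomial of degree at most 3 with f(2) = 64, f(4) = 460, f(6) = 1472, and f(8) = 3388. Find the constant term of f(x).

Write f(x) = ax^3 + bx^2 + cx + d. Substituting each data point gives a linear system:
  8a + 4b + 2c + d = 64
  64a + 16b + 4c + d = 460
  216a + 36b + 6c + d = 1472
  512a + 64b + 8c + d = 3388
Solving the system yields a = 6, b = 5, c = 0, d = -4.
So f(x) = 6x³ + 5x² - 4.
The constant term is -4.

-4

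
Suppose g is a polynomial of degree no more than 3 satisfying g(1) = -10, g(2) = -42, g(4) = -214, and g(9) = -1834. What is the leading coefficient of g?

Write g(x) = ax^3 + bx^2 + cx + d. Substituting each data point gives a linear system:
  a + b + c + d = -10
  8a + 4b + 2c + d = -42
  64a + 16b + 4c + d = -214
  729a + 81b + 9c + d = -1834
Solving the system yields a = -2, b = -4, c = -6, d = 2.
So g(x) = -2x^3 - 4x^2 - 6x + 2.
The leading coefficient is -2.

-2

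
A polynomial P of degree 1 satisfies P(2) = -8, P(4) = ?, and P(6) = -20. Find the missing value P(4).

On equispaced nodes a degree-1 polynomial has vanishing second forward difference, so
  P(2) - 2·P(4) + P(6) = 0.
Substituting the known values and solving for P(4):
  -2·P(4) = 28
  P(4) = -14.

-14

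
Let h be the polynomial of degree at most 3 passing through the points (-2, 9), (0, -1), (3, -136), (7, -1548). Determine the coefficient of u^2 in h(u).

Write h(u) = au^3 + bu^2 + cu + d. Substituting each data point gives a linear system:
  -8a + 4b - 2c + d = 9
  d = -1
  27a + 9b + 3c + d = -136
  343a + 49b + 7c + d = -1548
Solving the system yields a = -4, b = -4, c = 3, d = -1.
So h(u) = -4u^3 - 4u^2 + 3u - 1.
The coefficient of u^2 is -4.

-4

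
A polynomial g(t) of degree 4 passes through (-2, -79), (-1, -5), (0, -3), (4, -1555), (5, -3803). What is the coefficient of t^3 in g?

-1

Write g(t) = at^4 + bt^3 + ct^2 + dt + e. Substituting each data point gives a linear system:
  16a - 8b + 4c - 2d + e = -79
  a - b + c - d + e = -5
  e = -3
  256a + 64b + 16c + 4d + e = -1555
  625a + 125b + 25c + 5d + e = -3803
Solving the system yields a = -6, b = -1, c = 3, d = 0, e = -3.
So g(t) = -6t^4 - t^3 + 3t^2 - 3.
The coefficient of t^3 is -1.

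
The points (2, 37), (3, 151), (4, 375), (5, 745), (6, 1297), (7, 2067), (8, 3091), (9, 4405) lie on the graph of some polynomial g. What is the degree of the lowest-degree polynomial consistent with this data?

Forward differences of the values at x = 2, 3, 4, 5, 6, 7, 8, 9:
  g  : 37  151  375  745  1297  2067  3091  4405
  Δ  : 114  224  370  552  770  1024  1314
  Δ^2: 110  146  182  218  254  290
  Δ^3: 36  36  36  36  36
  Δ^4: 0  0  0  0
  Δ^5: 0  0  0
  Δ^6: 0  0
  Δ^7: 0
The third differences are constant (36) and nonzero, while all higher differences vanish, so the minimal degree is 3.

3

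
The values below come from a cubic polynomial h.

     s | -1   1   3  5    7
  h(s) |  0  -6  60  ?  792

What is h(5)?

The 4 known points determine the degree-3 polynomial uniquely.
Write h(s) = as^3 + bs^2 + cs + d. Substituting each data point gives a linear system:
  -a + b - c + d = 0
  a + b + c + d = -6
  27a + 9b + 3c + d = 60
  343a + 49b + 7c + d = 792
Solving the system yields a = 2, b = 3, c = -5, d = -6.
So h(s) = 2s³ + 3s² - 5s - 6.
Then h(5) = 294.

294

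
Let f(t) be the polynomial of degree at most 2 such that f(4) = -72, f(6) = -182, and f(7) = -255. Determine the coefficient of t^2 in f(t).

-6

Write f(t) = at^2 + bt + c. Substituting each data point gives a linear system:
  16a + 4b + c = -72
  36a + 6b + c = -182
  49a + 7b + c = -255
Solving the system yields a = -6, b = 5, c = 4.
So f(t) = -6t^2 + 5t + 4.
The leading coefficient is -6.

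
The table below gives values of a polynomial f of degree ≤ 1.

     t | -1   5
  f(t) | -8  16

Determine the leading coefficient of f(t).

Write f(t) = at + b. Substituting each data point gives a linear system:
  -a + b = -8
  5a + b = 16
Solving the system yields a = 4, b = -4.
So f(t) = 4t - 4.
The leading coefficient is 4.

4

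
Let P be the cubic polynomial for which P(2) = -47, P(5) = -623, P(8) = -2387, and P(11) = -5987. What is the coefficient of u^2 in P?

-6

Write P(u) = au^3 + bu^2 + cu + d. Substituting each data point gives a linear system:
  8a + 4b + 2c + d = -47
  125a + 25b + 5c + d = -623
  512a + 64b + 8c + d = -2387
  1331a + 121b + 11c + d = -5987
Solving the system yields a = -4, b = -6, c = 6, d = -3.
So P(u) = -4u^3 - 6u^2 + 6u - 3.
The coefficient of u^2 is -6.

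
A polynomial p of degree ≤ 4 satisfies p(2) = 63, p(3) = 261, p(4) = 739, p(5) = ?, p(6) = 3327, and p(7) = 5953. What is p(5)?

On equispaced nodes a degree-4 polynomial has vanishing fifth forward difference, so
  - p(2) + 5·p(3) - 10·p(4) + 10·p(5) - 5·p(6) + p(7) = 0.
Substituting the known values and solving for p(5):
  10·p(5) = 16830
  p(5) = 1683.

1683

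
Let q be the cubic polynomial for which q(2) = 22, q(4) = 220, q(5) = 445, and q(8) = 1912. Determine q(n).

q(n) = 4n^3 - 2n^2 - n

Write q(n) = an^3 + bn^2 + cn + d. Substituting each data point gives a linear system:
  8a + 4b + 2c + d = 22
  64a + 16b + 4c + d = 220
  125a + 25b + 5c + d = 445
  512a + 64b + 8c + d = 1912
Solving the system yields a = 4, b = -2, c = -1, d = 0.
So q(n) = 4n^3 - 2n^2 - n.
Check: q(8) = 1912. ✓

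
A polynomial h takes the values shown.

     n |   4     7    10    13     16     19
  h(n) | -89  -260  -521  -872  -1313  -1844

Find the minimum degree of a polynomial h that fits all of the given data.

2

Forward differences of the values at n = 4, 7, 10, 13, 16, 19:
  h  : -89  -260  -521  -872  -1313  -1844
  Δ  : -171  -261  -351  -441  -531
  Δ^2: -90  -90  -90  -90
  Δ^3: 0  0  0
  Δ^4: 0  0
  Δ^5: 0
The second differences are constant (-90) and nonzero, while all higher differences vanish, so the minimal degree is 2.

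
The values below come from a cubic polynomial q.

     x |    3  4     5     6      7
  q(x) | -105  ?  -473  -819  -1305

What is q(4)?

The 4 known points determine the degree-3 polynomial uniquely.
Write q(x) = ax^3 + bx^2 + cx + d. Substituting each data point gives a linear system:
  27a + 9b + 3c + d = -105
  125a + 25b + 5c + d = -473
  216a + 36b + 6c + d = -819
  343a + 49b + 7c + d = -1305
Solving the system yields a = -4, b = 2, c = -4, d = -3.
So q(x) = -4x^3 + 2x^2 - 4x - 3.
Then q(4) = -243.

-243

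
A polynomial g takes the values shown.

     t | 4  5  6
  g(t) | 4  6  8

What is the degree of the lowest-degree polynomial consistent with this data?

Forward differences of the values at t = 4, 5, 6:
  g  : 4  6  8
  Δ  : 2  2
  Δ^2: 0
The first differences are constant (2) and nonzero, while all higher differences vanish, so the minimal degree is 1.

1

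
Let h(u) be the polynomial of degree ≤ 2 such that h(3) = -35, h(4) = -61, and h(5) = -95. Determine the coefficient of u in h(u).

Write h(u) = au^2 + bu + c. Substituting each data point gives a linear system:
  9a + 3b + c = -35
  16a + 4b + c = -61
  25a + 5b + c = -95
Solving the system yields a = -4, b = 2, c = -5.
So h(u) = -4u^2 + 2u - 5.
The coefficient of u is 2.

2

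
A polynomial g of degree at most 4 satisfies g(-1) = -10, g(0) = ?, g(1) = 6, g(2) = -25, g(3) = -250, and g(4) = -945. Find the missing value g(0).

The 5 known points determine the degree-4 polynomial uniquely.
Write g(u) = au^4 + bu^3 + cu^2 + du + e. Substituting each data point gives a linear system:
  a - b + c - d + e = -10
  a + b + c + d + e = 6
  16a + 8b + 4c + 2d + e = -25
  81a + 27b + 9c + 3d + e = -250
  256a + 64b + 16c + 4d + e = -945
Solving the system yields a = -5, b = 4, c = 4, d = 4, e = -1.
So g(u) = -5u⁴ + 4u³ + 4u² + 4u - 1.
Then g(0) = -1.

-1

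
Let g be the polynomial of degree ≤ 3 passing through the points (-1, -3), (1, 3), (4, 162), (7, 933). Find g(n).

g(n) = 3n^3 - 2n^2 + 2

Using the Lagrange interpolation formula with nodes -1, 1, 4, 7:
  L_0(n) = (n - 1)(n - 4)(n - 7) / -80
  L_1(n) = (n + 1)(n - 4)(n - 7) / 36
  L_2(n) = (n + 1)(n - 1)(n - 7) / -45
  L_3(n) = (n + 1)(n - 1)(n - 4) / 144
Then g(n) = -3·L_0(n) + 3·L_1(n) + 162·L_2(n) + 933·L_3(n).
Expanding and collecting terms gives g(n) = 3n^3 - 2n^2 + 2.
Check: g(4) = 162. ✓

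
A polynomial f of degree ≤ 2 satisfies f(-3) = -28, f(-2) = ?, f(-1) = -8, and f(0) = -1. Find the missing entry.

The 3 known points determine the degree-2 polynomial uniquely.
Write f(x) = ax^2 + bx + c. Substituting each data point gives a linear system:
  9a - 3b + c = -28
  a - b + c = -8
  c = -1
Solving the system yields a = -1, b = 6, c = -1.
So f(x) = -x² + 6x - 1.
Then f(-2) = -17.

-17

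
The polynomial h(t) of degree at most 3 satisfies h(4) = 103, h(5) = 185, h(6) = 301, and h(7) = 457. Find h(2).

17

Write h(t) = at^3 + bt^2 + ct + d. Substituting each data point gives a linear system:
  64a + 16b + 4c + d = 103
  125a + 25b + 5c + d = 185
  216a + 36b + 6c + d = 301
  343a + 49b + 7c + d = 457
Solving the system yields a = 1, b = 2, c = 3, d = -5.
So h(t) = t³ + 2t² + 3t - 5.
Then h(2) = 17.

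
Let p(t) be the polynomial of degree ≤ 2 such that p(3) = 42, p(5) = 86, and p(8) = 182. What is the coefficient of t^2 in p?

2

Write p(t) = at^2 + bt + c. Substituting each data point gives a linear system:
  9a + 3b + c = 42
  25a + 5b + c = 86
  64a + 8b + c = 182
Solving the system yields a = 2, b = 6, c = 6.
So p(t) = 2t^2 + 6t + 6.
The leading coefficient is 2.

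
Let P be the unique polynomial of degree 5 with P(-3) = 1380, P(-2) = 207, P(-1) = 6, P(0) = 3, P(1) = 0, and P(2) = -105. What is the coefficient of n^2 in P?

-4

Write P(n) = an^5 + bn^4 + cn^3 + dn^2 + en + k. Substituting each data point gives a linear system:
  -243a + 81b - 27c + 9d - 3e + k = 1380
  -32a + 16b - 8c + 4d - 2e + k = 207
  -a + b - c + d - e + k = 6
  k = 3
  a + b + c + d + e + k = 0
  32a + 16b + 8c + 4d + 2e + k = -105
Solving the system yields a = -4, b = 4, c = -5, d = -4, e = 6, k = 3.
So P(n) = -4n⁵ + 4n⁴ - 5n³ - 4n² + 6n + 3.
The coefficient of n^2 is -4.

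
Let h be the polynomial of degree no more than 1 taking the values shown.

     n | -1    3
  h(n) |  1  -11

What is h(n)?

h(n) = -3n - 2

Write h(n) = an + b. Substituting each data point gives a linear system:
  -a + b = 1
  3a + b = -11
Solving the system yields a = -3, b = -2.
So h(n) = -3n - 2.
Check: h(-1) = 1. ✓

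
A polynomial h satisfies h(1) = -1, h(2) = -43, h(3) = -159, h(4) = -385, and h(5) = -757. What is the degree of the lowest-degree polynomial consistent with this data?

Forward differences of the values at s = 1, 2, 3, 4, 5:
  h  : -1  -43  -159  -385  -757
  Δ  : -42  -116  -226  -372
  Δ^2: -74  -110  -146
  Δ^3: -36  -36
  Δ^4: 0
The third differences are constant (-36) and nonzero, while all higher differences vanish, so the minimal degree is 3.

3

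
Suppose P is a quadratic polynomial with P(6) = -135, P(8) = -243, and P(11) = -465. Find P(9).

-309

Using the Lagrange interpolation formula with nodes 6, 8, 11:
  L_0(s) = (s - 8)(s - 11) / 10
  L_1(s) = (s - 6)(s - 11) / -6
  L_2(s) = (s - 6)(s - 8) / 15
Then P(s) = -135·L_0(s) - 243·L_1(s) - 465·L_2(s).
Expanding and collecting terms gives P(s) = -4s² + 2s - 3.
Evaluating at s = 9: P(9) = -309.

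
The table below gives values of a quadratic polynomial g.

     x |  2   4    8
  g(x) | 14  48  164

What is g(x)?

Using the Lagrange interpolation formula with nodes 2, 4, 8:
  L_0(x) = (x - 4)(x - 8) / 12
  L_1(x) = (x - 2)(x - 8) / -8
  L_2(x) = (x - 2)(x - 4) / 24
Then g(x) = 14·L_0(x) + 48·L_1(x) + 164·L_2(x).
Expanding and collecting terms gives g(x) = 2x² + 5x - 4.
Check: g(4) = 48. ✓

g(x) = 2x^2 + 5x - 4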